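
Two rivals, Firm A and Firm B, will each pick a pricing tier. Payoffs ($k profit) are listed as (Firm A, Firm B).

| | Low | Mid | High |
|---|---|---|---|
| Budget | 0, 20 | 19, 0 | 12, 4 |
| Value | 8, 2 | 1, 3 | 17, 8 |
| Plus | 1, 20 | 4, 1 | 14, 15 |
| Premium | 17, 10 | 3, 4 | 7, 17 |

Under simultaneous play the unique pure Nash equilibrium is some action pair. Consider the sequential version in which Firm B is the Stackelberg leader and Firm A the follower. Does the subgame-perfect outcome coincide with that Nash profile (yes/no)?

no

Firm A best-responds to each possible Firm B move:
- Low: Firm A compares 0, 8, 1, 17 and picks Premium; Firm B would get 10.
- Mid: Firm A compares 19, 1, 4, 3 and picks Budget; Firm B would get 0.
- High: Firm A compares 12, 17, 14, 7 and picks Value; Firm B would get 8.
Firm B's induced payoffs are 10, 0, 8, so Firm B commits to Low. Subgame-perfect outcome: (Premium, Low) with payoffs (17, 10).
Under simultaneous play:
Firm A's best replies: Low→Premium; Mid→Budget; High→Value.
Firm B's best replies: Budget→Low; Value→High; Plus→Low; Premium→High.
The unique mutual best reply is (Value, High), giving (17, 8).
Sequential outcome (Premium, Low) differs from the Nash profile (Value, High).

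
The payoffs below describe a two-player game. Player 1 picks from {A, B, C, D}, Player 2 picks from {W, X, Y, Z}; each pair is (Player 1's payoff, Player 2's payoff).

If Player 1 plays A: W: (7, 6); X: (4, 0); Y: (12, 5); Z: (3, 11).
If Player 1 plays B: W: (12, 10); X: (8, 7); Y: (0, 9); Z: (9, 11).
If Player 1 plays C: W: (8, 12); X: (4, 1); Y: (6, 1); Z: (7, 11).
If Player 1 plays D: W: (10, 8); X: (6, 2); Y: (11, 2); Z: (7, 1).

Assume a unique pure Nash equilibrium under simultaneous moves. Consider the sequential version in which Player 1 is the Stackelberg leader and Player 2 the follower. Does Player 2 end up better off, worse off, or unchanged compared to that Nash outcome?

Work backward from Player 2's decision.
- A: Player 2 compares 6, 0, 5, 11 and picks Z; Player 1 would get 3.
- B: Player 2 compares 10, 7, 9, 11 and picks Z; Player 1 would get 9.
- C: Player 2 compares 12, 1, 1, 11 and picks W; Player 1 would get 8.
- D: Player 2 compares 8, 2, 2, 1 and picks W; Player 1 would get 10.
Among 3, 9, 8, 10, the best is 10 at D. Subgame-perfect outcome: (D, W) with payoffs (10, 8).
For the simultaneous game, intersect best replies.
Player 1's best replies: W→B; X→B; Y→A; Z→B.
Player 2's best replies: A→Z; B→Z; C→W; D→W.
The unique mutual best reply is (B, Z), giving (9, 11).
Player 2 earns 8 sequentially versus 11 at the Nash outcome: worse off.

worse off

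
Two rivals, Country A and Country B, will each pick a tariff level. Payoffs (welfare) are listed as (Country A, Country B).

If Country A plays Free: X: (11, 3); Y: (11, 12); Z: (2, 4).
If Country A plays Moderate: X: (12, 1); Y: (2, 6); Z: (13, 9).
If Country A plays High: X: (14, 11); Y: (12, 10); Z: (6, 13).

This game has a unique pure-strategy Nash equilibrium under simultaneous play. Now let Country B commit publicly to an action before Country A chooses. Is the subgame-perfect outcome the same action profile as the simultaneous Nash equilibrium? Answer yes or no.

no

Work backward from Country A's decision.
- X: Country A compares 11, 12, 14 and picks High; Country B would get 11.
- Y: Country A compares 11, 2, 12 and picks High; Country B would get 10.
- Z: Country A compares 2, 13, 6 and picks Moderate; Country B would get 9.
Among 11, 10, 9, the best is 11 at X. Subgame-perfect outcome: (High, X) with payoffs (14, 11).
Now find the simultaneous Nash equilibrium.
Country A's best replies: X→High; Y→High; Z→Moderate.
Country B's best replies: Free→Y; Moderate→Z; High→Z.
Only (Moderate, Z) has each player best-responding; Nash payoffs (13, 9).
Sequential outcome (High, X) differs from the Nash profile (Moderate, Z).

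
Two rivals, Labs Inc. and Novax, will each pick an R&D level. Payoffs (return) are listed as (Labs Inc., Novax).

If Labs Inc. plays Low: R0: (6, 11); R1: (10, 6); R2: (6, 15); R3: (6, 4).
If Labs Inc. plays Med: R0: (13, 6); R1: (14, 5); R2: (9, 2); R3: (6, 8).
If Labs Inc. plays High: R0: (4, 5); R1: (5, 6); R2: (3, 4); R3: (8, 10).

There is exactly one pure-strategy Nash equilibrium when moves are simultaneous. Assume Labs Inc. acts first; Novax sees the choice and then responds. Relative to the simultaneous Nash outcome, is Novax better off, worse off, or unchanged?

Solve by backward induction (Labs Inc. leads).
- Low: BR = R2, leader payoff 6.
- Med: BR = R3, leader payoff 6.
- High: BR = R3, leader payoff 8.
Labs Inc.'s induced payoffs are 6, 6, 8, so Labs Inc. commits to High. Subgame-perfect outcome: (High, R3) with payoffs (8, 10).
For the simultaneous game, intersect best replies.
Labs Inc.'s best replies: R0→Med; R1→Med; R2→Med; R3→High.
Novax's best replies: Low→R2; Med→R3; High→R3.
Only (High, R3) has each player best-responding; Nash payoffs (8, 10).
Novax earns 10 sequentially versus 10 at the Nash outcome: unchanged.

unchanged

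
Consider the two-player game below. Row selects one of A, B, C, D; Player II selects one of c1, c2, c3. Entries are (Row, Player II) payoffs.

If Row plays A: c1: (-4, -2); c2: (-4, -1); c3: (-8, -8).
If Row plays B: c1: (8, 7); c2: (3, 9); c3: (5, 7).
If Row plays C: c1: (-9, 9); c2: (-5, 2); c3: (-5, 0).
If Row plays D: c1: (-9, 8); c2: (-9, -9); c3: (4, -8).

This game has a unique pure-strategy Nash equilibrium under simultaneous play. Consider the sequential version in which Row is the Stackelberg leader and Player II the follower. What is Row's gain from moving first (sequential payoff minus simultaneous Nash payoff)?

Backward induction with Row moving first.
- A → Player II plays c2 (best of -2, -1, -8); Row gets -4.
- B → Player II plays c2 (best of 7, 9, 7); Row gets 3.
- C → Player II plays c1 (best of 9, 2, 0); Row gets -9.
- D → Player II plays c1 (best of 8, -9, -8); Row gets -9.
Row's induced payoffs are -4, 3, -9, -9, so Row commits to B. Subgame-perfect outcome: (B, c2) with payoffs (3, 9).
Under simultaneous play:
Row's best replies: c1→B; c2→B; c3→B.
Player II's best replies: A→c2; B→c2; C→c1; D→c1.
Only (B, c2) has each player best-responding; Nash payoffs (3, 9).
Row's commitment gain: 3 − 3 = 0.

0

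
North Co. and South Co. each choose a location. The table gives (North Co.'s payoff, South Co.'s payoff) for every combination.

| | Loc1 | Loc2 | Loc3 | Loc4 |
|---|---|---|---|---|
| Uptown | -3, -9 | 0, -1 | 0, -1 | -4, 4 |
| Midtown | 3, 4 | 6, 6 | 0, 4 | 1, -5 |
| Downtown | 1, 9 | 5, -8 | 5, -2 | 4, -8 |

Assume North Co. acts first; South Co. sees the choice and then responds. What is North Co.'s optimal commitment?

Midtown

Work backward from South Co.'s decision.
- Uptown: BR = Loc4, leader payoff -4.
- Midtown: BR = Loc2, leader payoff 6.
- Downtown: BR = Loc1, leader payoff 1.
North Co.'s induced payoffs are -4, 6, 1, so North Co. commits to Midtown. Subgame-perfect outcome: (Midtown, Loc2) with payoffs (6, 6).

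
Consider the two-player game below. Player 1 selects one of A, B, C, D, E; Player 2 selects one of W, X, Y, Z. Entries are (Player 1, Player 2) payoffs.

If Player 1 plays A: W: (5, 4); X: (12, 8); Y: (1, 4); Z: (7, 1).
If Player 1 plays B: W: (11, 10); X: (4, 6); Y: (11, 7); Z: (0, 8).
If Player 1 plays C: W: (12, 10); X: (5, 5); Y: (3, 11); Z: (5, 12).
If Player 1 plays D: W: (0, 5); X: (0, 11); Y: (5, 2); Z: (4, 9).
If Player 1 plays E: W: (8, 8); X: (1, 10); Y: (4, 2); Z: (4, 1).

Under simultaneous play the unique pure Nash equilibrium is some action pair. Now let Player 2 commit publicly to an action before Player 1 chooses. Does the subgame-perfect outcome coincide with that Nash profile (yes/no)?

no

Player 1 best-responds to each possible Player 2 move:
- W → Player 1 plays C (best of 5, 11, 12, 0, 8); Player 2 gets 10.
- X → Player 1 plays A (best of 12, 4, 5, 0, 1); Player 2 gets 8.
- Y → Player 1 plays B (best of 1, 11, 3, 5, 4); Player 2 gets 7.
- Z → Player 1 plays A (best of 7, 0, 5, 4, 4); Player 2 gets 1.
Player 2's induced payoffs are 10, 8, 7, 1, so Player 2 commits to W. Subgame-perfect outcome: (C, W) with payoffs (12, 10).
Under simultaneous play:
Player 1's best replies: W→C; X→A; Y→B; Z→A.
Player 2's best replies: A→X; B→W; C→Z; D→X; E→X.
Only (A, X) has each player best-responding; Nash payoffs (12, 8).
Sequential outcome (C, W) differs from the Nash profile (A, X).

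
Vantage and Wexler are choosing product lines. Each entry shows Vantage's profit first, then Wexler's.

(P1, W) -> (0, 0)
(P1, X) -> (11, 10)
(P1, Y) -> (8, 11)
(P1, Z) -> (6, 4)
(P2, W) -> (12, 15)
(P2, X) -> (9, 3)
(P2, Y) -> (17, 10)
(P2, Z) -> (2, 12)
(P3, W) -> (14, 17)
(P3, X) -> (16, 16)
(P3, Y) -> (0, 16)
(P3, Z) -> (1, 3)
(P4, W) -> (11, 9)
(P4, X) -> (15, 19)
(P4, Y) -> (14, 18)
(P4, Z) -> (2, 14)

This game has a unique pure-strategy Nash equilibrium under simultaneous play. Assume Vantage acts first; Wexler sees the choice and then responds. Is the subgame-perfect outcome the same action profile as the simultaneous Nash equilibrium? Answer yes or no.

Solve by backward induction (Vantage leads).
- P1 → Wexler plays Y (best of 0, 10, 11, 4); Vantage gets 8.
- P2 → Wexler plays W (best of 15, 3, 10, 12); Vantage gets 12.
- P3 → Wexler plays W (best of 17, 16, 16, 3); Vantage gets 14.
- P4 → Wexler plays X (best of 9, 19, 18, 14); Vantage gets 15.
Maximizing over 8, 12, 14, 15, Vantage chooses P4. Subgame-perfect outcome: (P4, X) with payoffs (15, 19).
Under simultaneous play:
Vantage's best replies: W→P3; X→P3; Y→P2; Z→P1.
Wexler's best replies: P1→Y; P2→W; P3→W; P4→X.
Only (P3, W) has each player best-responding; Nash payoffs (14, 17).
Sequential outcome (P4, X) differs from the Nash profile (P3, W).

no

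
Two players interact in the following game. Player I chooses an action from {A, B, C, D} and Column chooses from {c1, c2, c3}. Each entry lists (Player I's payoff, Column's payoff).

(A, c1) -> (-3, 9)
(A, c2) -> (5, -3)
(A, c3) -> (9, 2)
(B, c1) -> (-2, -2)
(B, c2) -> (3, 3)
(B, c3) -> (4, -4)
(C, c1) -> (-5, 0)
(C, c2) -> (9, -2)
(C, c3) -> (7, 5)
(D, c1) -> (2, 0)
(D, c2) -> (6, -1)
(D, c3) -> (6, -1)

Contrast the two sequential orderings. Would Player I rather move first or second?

If Player I leads: Column's best replies are A→c1, B→c2, C→c3, D→c1; Player I's induced payoffs -3, 3, 7, 2; outcome (C, c3), payoffs (7, 5).
If Column leads: Player I's best replies are c1→D, c2→C, c3→A; Column's induced payoffs 0, -2, 2; outcome (A, c3), payoffs (9, 2).
Player I gets 7 moving first and 9 moving second, so Player I prefers to move second.

second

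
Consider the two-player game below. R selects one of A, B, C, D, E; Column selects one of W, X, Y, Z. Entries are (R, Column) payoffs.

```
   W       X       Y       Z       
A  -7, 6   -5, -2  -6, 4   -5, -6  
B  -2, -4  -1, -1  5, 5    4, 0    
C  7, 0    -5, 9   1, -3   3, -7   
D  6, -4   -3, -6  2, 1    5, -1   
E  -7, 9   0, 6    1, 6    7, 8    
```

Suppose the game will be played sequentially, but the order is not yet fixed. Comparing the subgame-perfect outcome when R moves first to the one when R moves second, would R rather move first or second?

If R leads: Column's best replies are A→W, B→Y, C→X, D→Y, E→W; R's induced payoffs -7, 5, -5, 2, -7; outcome (B, Y), payoffs (5, 5).
If Column leads: R's best replies are W→C, X→E, Y→B, Z→E; Column's induced payoffs 0, 6, 5, 8; outcome (E, Z), payoffs (7, 8).
R gets 5 moving first and 7 moving second, so R prefers to move second.

second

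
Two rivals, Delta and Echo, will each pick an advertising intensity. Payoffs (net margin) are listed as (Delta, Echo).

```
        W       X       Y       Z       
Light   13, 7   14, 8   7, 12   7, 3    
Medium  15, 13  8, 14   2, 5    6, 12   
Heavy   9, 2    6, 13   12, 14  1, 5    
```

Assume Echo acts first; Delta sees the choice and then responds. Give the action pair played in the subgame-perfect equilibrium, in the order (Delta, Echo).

(Heavy, Y)

Backward induction with Echo moving first.
- W: BR = Medium, leader payoff 13.
- X: BR = Light, leader payoff 8.
- Y: BR = Heavy, leader payoff 14.
- Z: BR = Light, leader payoff 3.
Echo's induced payoffs are 13, 8, 14, 3, so Echo commits to Y. Subgame-perfect outcome: (Heavy, Y) with payoffs (12, 14).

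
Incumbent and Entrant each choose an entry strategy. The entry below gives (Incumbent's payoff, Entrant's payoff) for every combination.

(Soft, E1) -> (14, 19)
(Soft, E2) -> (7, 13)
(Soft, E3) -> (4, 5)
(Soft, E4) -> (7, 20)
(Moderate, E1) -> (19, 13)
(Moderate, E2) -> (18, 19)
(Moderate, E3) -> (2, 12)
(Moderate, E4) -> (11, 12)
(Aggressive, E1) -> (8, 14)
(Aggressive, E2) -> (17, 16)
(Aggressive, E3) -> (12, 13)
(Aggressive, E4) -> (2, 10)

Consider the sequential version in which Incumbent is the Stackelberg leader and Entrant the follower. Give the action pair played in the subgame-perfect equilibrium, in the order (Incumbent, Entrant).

(Moderate, E2)

Solve by backward induction (Incumbent leads).
- Soft: BR = E4, leader payoff 7.
- Moderate: BR = E2, leader payoff 18.
- Aggressive: BR = E2, leader payoff 17.
Among 7, 18, 17, the best is 18 at Moderate. Subgame-perfect outcome: (Moderate, E2) with payoffs (18, 19).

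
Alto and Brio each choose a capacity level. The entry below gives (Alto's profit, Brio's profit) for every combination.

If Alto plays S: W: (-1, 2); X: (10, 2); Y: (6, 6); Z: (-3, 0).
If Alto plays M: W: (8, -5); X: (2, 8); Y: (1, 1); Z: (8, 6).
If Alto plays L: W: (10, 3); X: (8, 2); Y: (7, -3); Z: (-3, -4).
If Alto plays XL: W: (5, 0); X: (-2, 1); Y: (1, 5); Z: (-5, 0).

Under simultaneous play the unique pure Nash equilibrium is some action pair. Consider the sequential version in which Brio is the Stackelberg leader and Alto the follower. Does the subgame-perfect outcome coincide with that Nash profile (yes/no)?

Alto best-responds to each possible Brio move:
- W: BR = L, leader payoff 3.
- X: BR = S, leader payoff 2.
- Y: BR = L, leader payoff -3.
- Z: BR = M, leader payoff 6.
Brio's induced payoffs are 3, 2, -3, 6, so Brio commits to Z. Subgame-perfect outcome: (M, Z) with payoffs (8, 6).
Now find the simultaneous Nash equilibrium.
Alto's best replies: W→L; X→S; Y→L; Z→M.
Brio's best replies: S→Y; M→X; L→W; XL→Y.
Only (L, W) has each player best-responding; Nash payoffs (10, 3).
Sequential outcome (M, Z) differs from the Nash profile (L, W).

no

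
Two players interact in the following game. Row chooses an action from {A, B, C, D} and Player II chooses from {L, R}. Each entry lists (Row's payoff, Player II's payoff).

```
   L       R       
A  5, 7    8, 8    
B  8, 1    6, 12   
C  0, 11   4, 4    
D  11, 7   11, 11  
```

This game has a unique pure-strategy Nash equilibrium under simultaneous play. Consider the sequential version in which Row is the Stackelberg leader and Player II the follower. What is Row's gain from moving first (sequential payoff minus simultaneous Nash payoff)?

Backward induction with Row moving first.
- A → Player II plays R (best of 7, 8); Row gets 8.
- B → Player II plays R (best of 1, 12); Row gets 6.
- C → Player II plays L (best of 11, 4); Row gets 0.
- D → Player II plays R (best of 7, 11); Row gets 11.
Row's induced payoffs are 8, 6, 0, 11, so Row commits to D. Subgame-perfect outcome: (D, R) with payoffs (11, 11).
Now find the simultaneous Nash equilibrium.
Row's best replies: L→D; R→D.
Player II's best replies: A→R; B→R; C→L; D→R.
Only (D, R) has each player best-responding; Nash payoffs (11, 11).
Row's commitment gain: 11 − 11 = 0.

0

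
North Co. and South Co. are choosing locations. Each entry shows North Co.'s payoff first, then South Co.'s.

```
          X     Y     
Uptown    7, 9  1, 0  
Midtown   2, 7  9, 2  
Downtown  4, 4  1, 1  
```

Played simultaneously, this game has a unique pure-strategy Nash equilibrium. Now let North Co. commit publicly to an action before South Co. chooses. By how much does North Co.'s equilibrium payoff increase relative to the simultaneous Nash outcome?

Solve by backward induction (North Co. leads).
- Uptown: BR = X, leader payoff 7.
- Midtown: BR = X, leader payoff 2.
- Downtown: BR = X, leader payoff 4.
Maximizing over 7, 2, 4, North Co. chooses Uptown. Subgame-perfect outcome: (Uptown, X) with payoffs (7, 9).
Now find the simultaneous Nash equilibrium.
North Co.'s best replies: X→Uptown; Y→Midtown.
South Co.'s best replies: Uptown→X; Midtown→X; Downtown→X.
The unique mutual best reply is (Uptown, X), giving (7, 9).
North Co.'s commitment gain: 7 − 7 = 0.

0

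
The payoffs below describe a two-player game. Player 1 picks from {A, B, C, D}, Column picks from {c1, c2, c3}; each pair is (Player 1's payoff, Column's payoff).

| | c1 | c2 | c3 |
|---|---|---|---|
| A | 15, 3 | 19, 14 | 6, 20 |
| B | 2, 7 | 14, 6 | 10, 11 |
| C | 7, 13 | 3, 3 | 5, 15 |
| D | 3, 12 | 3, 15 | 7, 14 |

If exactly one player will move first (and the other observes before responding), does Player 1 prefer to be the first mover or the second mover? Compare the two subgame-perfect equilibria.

second

If Player 1 leads: Column's best replies are A→c3, B→c3, C→c3, D→c2; Player 1's induced payoffs 6, 10, 5, 3; outcome (B, c3), payoffs (10, 11).
If Column leads: Player 1's best replies are c1→A, c2→A, c3→B; Column's induced payoffs 3, 14, 11; outcome (A, c2), payoffs (19, 14).
Player 1 gets 10 moving first and 19 moving second, so Player 1 prefers to move second.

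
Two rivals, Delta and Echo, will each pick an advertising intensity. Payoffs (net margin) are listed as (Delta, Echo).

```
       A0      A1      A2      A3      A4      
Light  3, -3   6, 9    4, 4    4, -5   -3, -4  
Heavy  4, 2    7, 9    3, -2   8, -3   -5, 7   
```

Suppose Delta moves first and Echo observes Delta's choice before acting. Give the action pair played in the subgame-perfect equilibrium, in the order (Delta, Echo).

Work backward from Echo's decision.
- Light → Echo plays A1 (best of -3, 9, 4, -5, -4); Delta gets 6.
- Heavy → Echo plays A1 (best of 2, 9, -2, -3, 7); Delta gets 7.
Delta's induced payoffs are 6, 7, so Delta commits to Heavy. Subgame-perfect outcome: (Heavy, A1) with payoffs (7, 9).

(Heavy, A1)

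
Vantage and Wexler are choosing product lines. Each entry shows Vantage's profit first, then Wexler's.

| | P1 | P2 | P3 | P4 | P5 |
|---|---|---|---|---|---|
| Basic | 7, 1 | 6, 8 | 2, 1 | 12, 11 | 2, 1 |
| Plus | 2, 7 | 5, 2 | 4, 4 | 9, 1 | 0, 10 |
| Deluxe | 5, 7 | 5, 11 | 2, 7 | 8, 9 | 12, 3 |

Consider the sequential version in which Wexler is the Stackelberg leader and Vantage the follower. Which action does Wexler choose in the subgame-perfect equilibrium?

P4

Backward induction with Wexler moving first.
- P1: Vantage compares 7, 2, 5 and picks Basic; Wexler would get 1.
- P2: Vantage compares 6, 5, 5 and picks Basic; Wexler would get 8.
- P3: Vantage compares 2, 4, 2 and picks Plus; Wexler would get 4.
- P4: Vantage compares 12, 9, 8 and picks Basic; Wexler would get 11.
- P5: Vantage compares 2, 0, 12 and picks Deluxe; Wexler would get 3.
Among 1, 8, 4, 11, 3, the best is 11 at P4. Subgame-perfect outcome: (Basic, P4) with payoffs (12, 11).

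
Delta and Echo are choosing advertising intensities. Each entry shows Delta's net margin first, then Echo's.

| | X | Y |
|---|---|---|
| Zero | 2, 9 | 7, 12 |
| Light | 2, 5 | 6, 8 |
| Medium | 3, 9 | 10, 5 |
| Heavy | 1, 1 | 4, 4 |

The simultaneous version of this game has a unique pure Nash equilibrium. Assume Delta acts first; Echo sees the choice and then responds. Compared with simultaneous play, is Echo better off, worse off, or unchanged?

better off

Echo best-responds to each possible Delta move:
- Zero → Echo plays Y (best of 9, 12); Delta gets 7.
- Light → Echo plays Y (best of 5, 8); Delta gets 6.
- Medium → Echo plays X (best of 9, 5); Delta gets 3.
- Heavy → Echo plays Y (best of 1, 4); Delta gets 4.
Among 7, 6, 3, 4, the best is 7 at Zero. Subgame-perfect outcome: (Zero, Y) with payoffs (7, 12).
For the simultaneous game, intersect best replies.
Delta's best replies: X→Medium; Y→Medium.
Echo's best replies: Zero→Y; Light→Y; Medium→X; Heavy→Y.
Only (Medium, X) has each player best-responding; Nash payoffs (3, 9).
Echo earns 12 sequentially versus 9 at the Nash outcome: better off.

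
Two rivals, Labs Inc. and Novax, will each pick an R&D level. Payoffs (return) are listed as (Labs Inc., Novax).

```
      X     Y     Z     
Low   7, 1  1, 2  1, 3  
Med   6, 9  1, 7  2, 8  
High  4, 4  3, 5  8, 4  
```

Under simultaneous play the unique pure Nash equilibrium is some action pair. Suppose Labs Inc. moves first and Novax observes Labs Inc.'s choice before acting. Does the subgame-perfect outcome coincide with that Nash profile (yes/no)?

no

Backward induction with Labs Inc. moving first.
- Low: BR = Z, leader payoff 1.
- Med: BR = X, leader payoff 6.
- High: BR = Y, leader payoff 3.
Maximizing over 1, 6, 3, Labs Inc. chooses Med. Subgame-perfect outcome: (Med, X) with payoffs (6, 9).
For the simultaneous game, intersect best replies.
Labs Inc.'s best replies: X→Low; Y→High; Z→High.
Novax's best replies: Low→Z; Med→X; High→Y.
Only (High, Y) has each player best-responding; Nash payoffs (3, 5).
Sequential outcome (Med, X) differs from the Nash profile (High, Y).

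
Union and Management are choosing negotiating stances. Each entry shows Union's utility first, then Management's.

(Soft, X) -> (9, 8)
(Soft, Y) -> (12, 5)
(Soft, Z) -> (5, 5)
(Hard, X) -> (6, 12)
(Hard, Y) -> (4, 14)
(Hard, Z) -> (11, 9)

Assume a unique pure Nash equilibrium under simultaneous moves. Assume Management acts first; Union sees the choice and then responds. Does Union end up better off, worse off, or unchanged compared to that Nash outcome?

Work backward from Union's decision.
- X → Union plays Soft (best of 9, 6); Management gets 8.
- Y → Union plays Soft (best of 12, 4); Management gets 5.
- Z → Union plays Hard (best of 5, 11); Management gets 9.
Management's induced payoffs are 8, 5, 9, so Management commits to Z. Subgame-perfect outcome: (Hard, Z) with payoffs (11, 9).
Under simultaneous play:
Union's best replies: X→Soft; Y→Soft; Z→Hard.
Management's best replies: Soft→X; Hard→Y.
The unique mutual best reply is (Soft, X), giving (9, 8).
Union earns 11 sequentially versus 9 at the Nash outcome: better off.

better off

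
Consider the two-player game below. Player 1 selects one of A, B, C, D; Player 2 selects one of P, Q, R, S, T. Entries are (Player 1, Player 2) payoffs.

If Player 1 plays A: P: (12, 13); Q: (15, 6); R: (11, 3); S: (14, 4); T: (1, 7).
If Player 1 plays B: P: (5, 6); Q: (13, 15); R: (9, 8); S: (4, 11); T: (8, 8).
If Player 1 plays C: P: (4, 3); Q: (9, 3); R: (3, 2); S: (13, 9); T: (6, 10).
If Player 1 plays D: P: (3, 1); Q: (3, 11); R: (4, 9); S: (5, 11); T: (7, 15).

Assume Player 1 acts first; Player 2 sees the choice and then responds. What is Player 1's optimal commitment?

B

Player 2 best-responds to each possible Player 1 move:
- A: Player 2 compares 13, 6, 3, 4, 7 and picks P; Player 1 would get 12.
- B: Player 2 compares 6, 15, 8, 11, 8 and picks Q; Player 1 would get 13.
- C: Player 2 compares 3, 3, 2, 9, 10 and picks T; Player 1 would get 6.
- D: Player 2 compares 1, 11, 9, 11, 15 and picks T; Player 1 would get 7.
Player 1's induced payoffs are 12, 13, 6, 7, so Player 1 commits to B. Subgame-perfect outcome: (B, Q) with payoffs (13, 15).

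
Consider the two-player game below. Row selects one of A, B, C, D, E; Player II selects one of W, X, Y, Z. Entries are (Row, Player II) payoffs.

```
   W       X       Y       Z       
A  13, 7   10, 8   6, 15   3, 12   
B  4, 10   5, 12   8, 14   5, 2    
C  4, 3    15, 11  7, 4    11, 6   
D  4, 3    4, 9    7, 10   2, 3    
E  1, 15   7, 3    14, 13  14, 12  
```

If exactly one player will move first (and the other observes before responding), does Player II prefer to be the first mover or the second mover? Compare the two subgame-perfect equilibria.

If Row leads: Player II's best replies are A→Y, B→Y, C→X, D→Y, E→W; Row's induced payoffs 6, 8, 15, 7, 1; outcome (C, X), payoffs (15, 11).
If Player II leads: Row's best replies are W→A, X→C, Y→E, Z→E; Player II's induced payoffs 7, 11, 13, 12; outcome (E, Y), payoffs (14, 13).
Player II gets 13 moving first and 11 moving second, so Player II prefers to move first.

first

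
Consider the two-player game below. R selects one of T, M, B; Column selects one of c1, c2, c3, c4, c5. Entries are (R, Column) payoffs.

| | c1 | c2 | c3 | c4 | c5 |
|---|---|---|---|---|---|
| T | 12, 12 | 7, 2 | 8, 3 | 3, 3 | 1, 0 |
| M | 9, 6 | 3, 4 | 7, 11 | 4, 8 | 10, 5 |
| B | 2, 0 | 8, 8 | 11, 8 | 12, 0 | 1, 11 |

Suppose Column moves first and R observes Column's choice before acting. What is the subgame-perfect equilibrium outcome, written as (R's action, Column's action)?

(T, c1)

Work backward from R's decision.
- c1 → R plays T (best of 12, 9, 2); Column gets 12.
- c2 → R plays B (best of 7, 3, 8); Column gets 8.
- c3 → R plays B (best of 8, 7, 11); Column gets 8.
- c4 → R plays B (best of 3, 4, 12); Column gets 0.
- c5 → R plays M (best of 1, 10, 1); Column gets 5.
Among 12, 8, 8, 0, 5, the best is 12 at c1. Subgame-perfect outcome: (T, c1) with payoffs (12, 12).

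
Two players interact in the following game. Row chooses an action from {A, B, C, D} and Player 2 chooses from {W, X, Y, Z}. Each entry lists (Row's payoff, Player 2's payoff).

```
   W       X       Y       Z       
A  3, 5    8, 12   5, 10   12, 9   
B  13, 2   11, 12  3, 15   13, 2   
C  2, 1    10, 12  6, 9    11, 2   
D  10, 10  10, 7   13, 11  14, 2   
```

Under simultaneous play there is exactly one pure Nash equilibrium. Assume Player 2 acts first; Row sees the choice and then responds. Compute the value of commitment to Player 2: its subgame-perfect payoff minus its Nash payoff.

1

Solve by backward induction (Player 2 leads).
- W → Row plays B (best of 3, 13, 2, 10); Player 2 gets 2.
- X → Row plays B (best of 8, 11, 10, 10); Player 2 gets 12.
- Y → Row plays D (best of 5, 3, 6, 13); Player 2 gets 11.
- Z → Row plays D (best of 12, 13, 11, 14); Player 2 gets 2.
Maximizing over 2, 12, 11, 2, Player 2 chooses X. Subgame-perfect outcome: (B, X) with payoffs (11, 12).
Under simultaneous play:
Row's best replies: W→B; X→B; Y→D; Z→D.
Player 2's best replies: A→X; B→Y; C→X; D→Y.
The unique mutual best reply is (D, Y), giving (13, 11).
Player 2's commitment gain: 12 − 11 = 1.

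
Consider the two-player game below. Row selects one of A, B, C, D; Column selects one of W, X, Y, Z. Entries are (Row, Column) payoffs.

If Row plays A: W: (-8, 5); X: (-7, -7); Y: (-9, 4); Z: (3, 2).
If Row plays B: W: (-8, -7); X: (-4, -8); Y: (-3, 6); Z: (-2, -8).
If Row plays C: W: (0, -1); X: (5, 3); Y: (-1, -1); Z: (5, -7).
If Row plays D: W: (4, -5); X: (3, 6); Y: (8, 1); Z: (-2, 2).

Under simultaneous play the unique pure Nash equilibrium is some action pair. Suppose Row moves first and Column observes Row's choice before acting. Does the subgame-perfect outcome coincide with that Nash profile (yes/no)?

yes

Column best-responds to each possible Row move:
- A: Column compares 5, -7, 4, 2 and picks W; Row would get -8.
- B: Column compares -7, -8, 6, -8 and picks Y; Row would get -3.
- C: Column compares -1, 3, -1, -7 and picks X; Row would get 5.
- D: Column compares -5, 6, 1, 2 and picks X; Row would get 3.
Among -8, -3, 5, 3, the best is 5 at C. Subgame-perfect outcome: (C, X) with payoffs (5, 3).
Now find the simultaneous Nash equilibrium.
Row's best replies: W→D; X→C; Y→D; Z→C.
Column's best replies: A→W; B→Y; C→X; D→X.
The unique mutual best reply is (C, X), giving (5, 3).
Sequential outcome (C, X) coincides with the Nash profile (C, X).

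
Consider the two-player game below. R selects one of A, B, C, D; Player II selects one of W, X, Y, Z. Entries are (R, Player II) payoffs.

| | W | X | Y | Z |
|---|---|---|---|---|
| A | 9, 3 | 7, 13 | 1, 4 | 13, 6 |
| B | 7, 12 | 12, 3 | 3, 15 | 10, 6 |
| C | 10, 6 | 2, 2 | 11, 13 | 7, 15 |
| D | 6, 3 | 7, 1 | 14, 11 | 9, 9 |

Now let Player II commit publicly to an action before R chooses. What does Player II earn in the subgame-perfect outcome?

Backward induction with Player II moving first.
- W → R plays C (best of 9, 7, 10, 6); Player II gets 6.
- X → R plays B (best of 7, 12, 2, 7); Player II gets 3.
- Y → R plays D (best of 1, 3, 11, 14); Player II gets 11.
- Z → R plays A (best of 13, 10, 7, 9); Player II gets 6.
Player II's induced payoffs are 6, 3, 11, 6, so Player II commits to Y. Subgame-perfect outcome: (D, Y) with payoffs (14, 11).

11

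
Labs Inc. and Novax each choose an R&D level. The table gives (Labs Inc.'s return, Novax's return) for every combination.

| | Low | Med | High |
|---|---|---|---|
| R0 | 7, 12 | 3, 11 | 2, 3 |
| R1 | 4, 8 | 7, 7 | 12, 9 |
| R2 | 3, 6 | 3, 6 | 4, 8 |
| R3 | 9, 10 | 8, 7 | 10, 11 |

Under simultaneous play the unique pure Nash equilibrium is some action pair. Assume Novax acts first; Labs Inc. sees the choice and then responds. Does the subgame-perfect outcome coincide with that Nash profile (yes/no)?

no

Work backward from Labs Inc.'s decision.
- Low → Labs Inc. plays R3 (best of 7, 4, 3, 9); Novax gets 10.
- Med → Labs Inc. plays R3 (best of 3, 7, 3, 8); Novax gets 7.
- High → Labs Inc. plays R1 (best of 2, 12, 4, 10); Novax gets 9.
Novax's induced payoffs are 10, 7, 9, so Novax commits to Low. Subgame-perfect outcome: (R3, Low) with payoffs (9, 10).
Now find the simultaneous Nash equilibrium.
Labs Inc.'s best replies: Low→R3; Med→R3; High→R1.
Novax's best replies: R0→Low; R1→High; R2→High; R3→High.
Only (R1, High) has each player best-responding; Nash payoffs (12, 9).
Sequential outcome (R3, Low) differs from the Nash profile (R1, High).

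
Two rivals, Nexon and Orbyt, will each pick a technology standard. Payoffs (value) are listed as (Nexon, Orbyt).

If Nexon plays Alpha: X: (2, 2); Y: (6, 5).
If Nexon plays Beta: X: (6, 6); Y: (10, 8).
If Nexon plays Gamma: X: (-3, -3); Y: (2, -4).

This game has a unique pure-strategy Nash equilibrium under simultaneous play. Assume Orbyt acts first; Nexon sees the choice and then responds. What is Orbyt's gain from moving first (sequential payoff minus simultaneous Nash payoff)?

Solve by backward induction (Orbyt leads).
- X: Nexon compares 2, 6, -3 and picks Beta; Orbyt would get 6.
- Y: Nexon compares 6, 10, 2 and picks Beta; Orbyt would get 8.
Maximizing over 6, 8, Orbyt chooses Y. Subgame-perfect outcome: (Beta, Y) with payoffs (10, 8).
Under simultaneous play:
Nexon's best replies: X→Beta; Y→Beta.
Orbyt's best replies: Alpha→Y; Beta→Y; Gamma→X.
The unique mutual best reply is (Beta, Y), giving (10, 8).
Orbyt's commitment gain: 8 − 8 = 0.

0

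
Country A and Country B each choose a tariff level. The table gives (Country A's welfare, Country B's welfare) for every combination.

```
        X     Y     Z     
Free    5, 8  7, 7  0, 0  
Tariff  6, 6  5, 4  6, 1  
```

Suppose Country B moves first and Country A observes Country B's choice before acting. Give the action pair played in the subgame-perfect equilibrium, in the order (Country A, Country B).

(Free, Y)

Backward induction with Country B moving first.
- X: Country A compares 5, 6 and picks Tariff; Country B would get 6.
- Y: Country A compares 7, 5 and picks Free; Country B would get 7.
- Z: Country A compares 0, 6 and picks Tariff; Country B would get 1.
Among 6, 7, 1, the best is 7 at Y. Subgame-perfect outcome: (Free, Y) with payoffs (7, 7).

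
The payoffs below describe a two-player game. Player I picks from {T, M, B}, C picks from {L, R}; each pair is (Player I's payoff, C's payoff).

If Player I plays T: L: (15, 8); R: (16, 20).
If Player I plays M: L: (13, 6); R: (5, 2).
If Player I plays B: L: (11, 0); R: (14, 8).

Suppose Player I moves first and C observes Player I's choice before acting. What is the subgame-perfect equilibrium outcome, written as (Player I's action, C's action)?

C best-responds to each possible Player I move:
- T: C compares 8, 20 and picks R; Player I would get 16.
- M: C compares 6, 2 and picks L; Player I would get 13.
- B: C compares 0, 8 and picks R; Player I would get 14.
Player I's induced payoffs are 16, 13, 14, so Player I commits to T. Subgame-perfect outcome: (T, R) with payoffs (16, 20).

(T, R)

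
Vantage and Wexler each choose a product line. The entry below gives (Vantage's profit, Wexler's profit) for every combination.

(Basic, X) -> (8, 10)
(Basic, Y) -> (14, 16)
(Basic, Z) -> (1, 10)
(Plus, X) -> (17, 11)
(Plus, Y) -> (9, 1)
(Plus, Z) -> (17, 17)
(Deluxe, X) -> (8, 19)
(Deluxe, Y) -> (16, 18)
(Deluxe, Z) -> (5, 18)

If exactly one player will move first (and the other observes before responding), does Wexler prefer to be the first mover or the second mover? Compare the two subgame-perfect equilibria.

first

If Vantage leads: Wexler's best replies are Basic→Y, Plus→Z, Deluxe→X; Vantage's induced payoffs 14, 17, 8; outcome (Plus, Z), payoffs (17, 17).
If Wexler leads: Vantage's best replies are X→Plus, Y→Deluxe, Z→Plus; Wexler's induced payoffs 11, 18, 17; outcome (Deluxe, Y), payoffs (16, 18).
Wexler gets 18 moving first and 17 moving second, so Wexler prefers to move first.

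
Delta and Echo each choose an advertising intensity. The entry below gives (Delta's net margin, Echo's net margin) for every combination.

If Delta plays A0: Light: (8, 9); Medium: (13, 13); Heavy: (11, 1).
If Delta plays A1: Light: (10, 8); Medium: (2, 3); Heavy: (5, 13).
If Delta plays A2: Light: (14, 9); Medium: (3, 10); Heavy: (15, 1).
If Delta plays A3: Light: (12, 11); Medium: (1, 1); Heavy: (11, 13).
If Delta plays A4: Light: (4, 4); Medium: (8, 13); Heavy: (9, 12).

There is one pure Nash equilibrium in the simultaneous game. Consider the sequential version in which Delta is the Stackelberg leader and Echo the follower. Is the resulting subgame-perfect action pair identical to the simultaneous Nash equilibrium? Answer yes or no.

Solve by backward induction (Delta leads).
- A0 → Echo plays Medium (best of 9, 13, 1); Delta gets 13.
- A1 → Echo plays Heavy (best of 8, 3, 13); Delta gets 5.
- A2 → Echo plays Medium (best of 9, 10, 1); Delta gets 3.
- A3 → Echo plays Heavy (best of 11, 1, 13); Delta gets 11.
- A4 → Echo plays Medium (best of 4, 13, 12); Delta gets 8.
Delta's induced payoffs are 13, 5, 3, 11, 8, so Delta commits to A0. Subgame-perfect outcome: (A0, Medium) with payoffs (13, 13).
Under simultaneous play:
Delta's best replies: Light→A2; Medium→A0; Heavy→A2.
Echo's best replies: A0→Medium; A1→Heavy; A2→Medium; A3→Heavy; A4→Medium.
The unique mutual best reply is (A0, Medium), giving (13, 13).
Sequential outcome (A0, Medium) coincides with the Nash profile (A0, Medium).

yes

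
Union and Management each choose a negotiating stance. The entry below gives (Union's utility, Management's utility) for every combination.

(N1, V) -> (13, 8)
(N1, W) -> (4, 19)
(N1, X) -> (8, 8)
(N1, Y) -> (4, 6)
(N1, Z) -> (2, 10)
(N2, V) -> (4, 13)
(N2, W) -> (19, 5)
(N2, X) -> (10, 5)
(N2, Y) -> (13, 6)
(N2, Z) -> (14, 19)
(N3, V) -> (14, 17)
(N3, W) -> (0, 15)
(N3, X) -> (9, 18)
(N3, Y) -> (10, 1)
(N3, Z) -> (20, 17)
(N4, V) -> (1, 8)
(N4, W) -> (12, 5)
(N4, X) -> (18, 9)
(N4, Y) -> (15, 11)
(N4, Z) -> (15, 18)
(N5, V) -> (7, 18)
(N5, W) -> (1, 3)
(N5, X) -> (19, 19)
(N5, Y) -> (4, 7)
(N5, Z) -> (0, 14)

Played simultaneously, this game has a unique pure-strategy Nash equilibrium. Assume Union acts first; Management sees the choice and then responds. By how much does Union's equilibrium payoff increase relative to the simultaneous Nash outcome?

Management best-responds to each possible Union move:
- N1: BR = W, leader payoff 4.
- N2: BR = Z, leader payoff 14.
- N3: BR = X, leader payoff 9.
- N4: BR = Z, leader payoff 15.
- N5: BR = X, leader payoff 19.
Union's induced payoffs are 4, 14, 9, 15, 19, so Union commits to N5. Subgame-perfect outcome: (N5, X) with payoffs (19, 19).
Under simultaneous play:
Union's best replies: V→N3; W→N2; X→N5; Y→N4; Z→N3.
Management's best replies: N1→W; N2→Z; N3→X; N4→Z; N5→X.
Only (N5, X) has each player best-responding; Nash payoffs (19, 19).
Union's commitment gain: 19 − 19 = 0.

0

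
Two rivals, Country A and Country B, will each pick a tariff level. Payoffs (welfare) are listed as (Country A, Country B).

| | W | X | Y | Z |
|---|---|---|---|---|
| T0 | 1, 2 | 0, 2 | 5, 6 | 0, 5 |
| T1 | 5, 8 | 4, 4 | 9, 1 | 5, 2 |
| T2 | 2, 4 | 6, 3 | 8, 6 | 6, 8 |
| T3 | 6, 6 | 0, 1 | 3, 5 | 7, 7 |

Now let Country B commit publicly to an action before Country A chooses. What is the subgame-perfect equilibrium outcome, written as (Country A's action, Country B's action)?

(T3, Z)

Country A best-responds to each possible Country B move:
- W → Country A plays T3 (best of 1, 5, 2, 6); Country B gets 6.
- X → Country A plays T2 (best of 0, 4, 6, 0); Country B gets 3.
- Y → Country A plays T1 (best of 5, 9, 8, 3); Country B gets 1.
- Z → Country A plays T3 (best of 0, 5, 6, 7); Country B gets 7.
Among 6, 3, 1, 7, the best is 7 at Z. Subgame-perfect outcome: (T3, Z) with payoffs (7, 7).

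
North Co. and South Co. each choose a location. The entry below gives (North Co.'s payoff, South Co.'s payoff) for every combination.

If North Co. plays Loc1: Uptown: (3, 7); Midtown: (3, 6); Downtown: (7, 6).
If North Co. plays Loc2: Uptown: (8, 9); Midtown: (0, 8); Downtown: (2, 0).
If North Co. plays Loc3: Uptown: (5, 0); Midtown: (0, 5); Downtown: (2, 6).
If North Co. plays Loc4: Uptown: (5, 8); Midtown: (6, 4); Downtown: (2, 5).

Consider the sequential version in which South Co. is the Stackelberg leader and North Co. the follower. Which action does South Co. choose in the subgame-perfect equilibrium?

Uptown

North Co. best-responds to each possible South Co. move:
- Uptown: North Co. compares 3, 8, 5, 5 and picks Loc2; South Co. would get 9.
- Midtown: North Co. compares 3, 0, 0, 6 and picks Loc4; South Co. would get 4.
- Downtown: North Co. compares 7, 2, 2, 2 and picks Loc1; South Co. would get 6.
Among 9, 4, 6, the best is 9 at Uptown. Subgame-perfect outcome: (Loc2, Uptown) with payoffs (8, 9).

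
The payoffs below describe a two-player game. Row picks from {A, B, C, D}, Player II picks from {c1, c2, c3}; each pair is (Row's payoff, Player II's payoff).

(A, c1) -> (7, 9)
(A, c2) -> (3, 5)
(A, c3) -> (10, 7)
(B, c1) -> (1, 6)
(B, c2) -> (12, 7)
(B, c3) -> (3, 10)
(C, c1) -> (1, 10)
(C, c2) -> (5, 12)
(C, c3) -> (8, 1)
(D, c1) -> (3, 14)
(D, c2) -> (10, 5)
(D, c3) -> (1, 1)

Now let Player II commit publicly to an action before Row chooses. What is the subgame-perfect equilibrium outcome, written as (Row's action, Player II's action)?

Backward induction with Player II moving first.
- c1: BR = A, leader payoff 9.
- c2: BR = B, leader payoff 7.
- c3: BR = A, leader payoff 7.
Maximizing over 9, 7, 7, Player II chooses c1. Subgame-perfect outcome: (A, c1) with payoffs (7, 9).

(A, c1)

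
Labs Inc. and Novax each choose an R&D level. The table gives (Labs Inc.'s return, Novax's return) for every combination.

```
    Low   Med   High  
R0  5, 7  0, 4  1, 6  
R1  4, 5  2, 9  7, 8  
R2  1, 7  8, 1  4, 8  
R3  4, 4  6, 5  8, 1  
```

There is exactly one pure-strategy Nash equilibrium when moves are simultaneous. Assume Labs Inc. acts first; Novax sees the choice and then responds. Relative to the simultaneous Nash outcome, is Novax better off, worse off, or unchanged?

Backward induction with Labs Inc. moving first.
- R0: Novax compares 7, 4, 6 and picks Low; Labs Inc. would get 5.
- R1: Novax compares 5, 9, 8 and picks Med; Labs Inc. would get 2.
- R2: Novax compares 7, 1, 8 and picks High; Labs Inc. would get 4.
- R3: Novax compares 4, 5, 1 and picks Med; Labs Inc. would get 6.
Among 5, 2, 4, 6, the best is 6 at R3. Subgame-perfect outcome: (R3, Med) with payoffs (6, 5).
Under simultaneous play:
Labs Inc.'s best replies: Low→R0; Med→R2; High→R3.
Novax's best replies: R0→Low; R1→Med; R2→High; R3→Med.
The unique mutual best reply is (R0, Low), giving (5, 7).
Novax earns 5 sequentially versus 7 at the Nash outcome: worse off.

worse off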